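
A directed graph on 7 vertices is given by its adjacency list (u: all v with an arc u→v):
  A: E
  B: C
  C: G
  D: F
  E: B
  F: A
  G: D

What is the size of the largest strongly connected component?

7

{A, B, C, D, E, F, G} are all mutually reachable — one SCC of size 7.
The largest has 7 vertices.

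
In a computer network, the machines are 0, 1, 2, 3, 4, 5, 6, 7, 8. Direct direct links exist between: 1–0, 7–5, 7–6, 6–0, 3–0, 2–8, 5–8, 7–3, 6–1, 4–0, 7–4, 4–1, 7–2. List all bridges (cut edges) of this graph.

none

The edges on the cycle 7-5-8-2-7 are not bridges since each lies on that cycle.
Every edge lies on some cycle, so there are no bridges.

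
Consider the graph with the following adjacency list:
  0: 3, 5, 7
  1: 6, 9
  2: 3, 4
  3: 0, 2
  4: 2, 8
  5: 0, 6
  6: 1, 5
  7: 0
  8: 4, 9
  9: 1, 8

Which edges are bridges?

The edges on the cycle 0-3-2-4-8-9-1-6-5-0 are not bridges since each lies on that cycle.
But removing 0-7 disconnects 0 from 7 — this is a bridge.

0-7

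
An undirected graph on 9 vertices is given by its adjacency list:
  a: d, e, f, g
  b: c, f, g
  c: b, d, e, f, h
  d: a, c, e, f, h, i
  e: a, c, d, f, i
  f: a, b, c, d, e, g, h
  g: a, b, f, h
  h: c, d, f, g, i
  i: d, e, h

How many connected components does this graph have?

Starting from a we can reach a, b, c, d, e, f, g, h, i. That is one component of size 9.
Total: 1 component.

1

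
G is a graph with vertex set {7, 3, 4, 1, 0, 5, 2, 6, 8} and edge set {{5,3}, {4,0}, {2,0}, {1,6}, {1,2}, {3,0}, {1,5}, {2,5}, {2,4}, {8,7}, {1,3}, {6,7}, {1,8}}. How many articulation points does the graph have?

1

Removing 1 increases the component count from 1 to 2, so 1 is a cut vertex.
By contrast removing 0 leaves 1 component; it is not a cut vertex. No other vertex is a cut vertex either.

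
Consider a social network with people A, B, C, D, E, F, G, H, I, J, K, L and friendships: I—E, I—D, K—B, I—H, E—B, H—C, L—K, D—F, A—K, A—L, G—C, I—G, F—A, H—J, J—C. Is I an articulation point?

Yes

Deleting I raises the number of components from 1 to 2, so I is a cut vertex.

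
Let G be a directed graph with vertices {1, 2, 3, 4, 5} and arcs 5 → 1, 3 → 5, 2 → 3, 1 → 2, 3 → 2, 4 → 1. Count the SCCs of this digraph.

2

{1, 2, 3, 5} are all mutually reachable — one SCC of size 4.
{4} is an SCC by itself.
That gives 2 strongly connected components.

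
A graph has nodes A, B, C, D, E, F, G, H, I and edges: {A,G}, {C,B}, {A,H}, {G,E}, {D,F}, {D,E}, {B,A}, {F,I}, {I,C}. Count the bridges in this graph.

1

The edges on the cycle D-F-I-C-B-A-G-E-D are not bridges since each lies on that cycle.
But removing H - A disconnects H from A — this is a bridge.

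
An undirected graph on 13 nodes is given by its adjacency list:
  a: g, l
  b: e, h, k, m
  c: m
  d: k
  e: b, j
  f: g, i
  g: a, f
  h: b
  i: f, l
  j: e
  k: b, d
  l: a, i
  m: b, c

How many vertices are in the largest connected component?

8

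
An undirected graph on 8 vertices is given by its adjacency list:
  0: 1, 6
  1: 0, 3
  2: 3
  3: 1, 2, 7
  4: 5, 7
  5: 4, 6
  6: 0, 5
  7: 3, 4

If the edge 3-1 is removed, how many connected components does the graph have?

3 and 1 are still connected via 3-7-4-5-6-0-1, so the component count stays at 1.

1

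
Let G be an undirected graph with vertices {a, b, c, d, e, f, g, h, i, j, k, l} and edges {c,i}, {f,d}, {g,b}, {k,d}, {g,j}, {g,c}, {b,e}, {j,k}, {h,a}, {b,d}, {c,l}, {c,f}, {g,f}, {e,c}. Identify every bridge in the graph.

The edges on the cycle g-b-e-c-g are not bridges since each lies on that cycle.
But removing h - a disconnects h from a; removing l - c disconnects l from c; removing i - c disconnects i from c — these are bridges.

a-h, c-i, c-l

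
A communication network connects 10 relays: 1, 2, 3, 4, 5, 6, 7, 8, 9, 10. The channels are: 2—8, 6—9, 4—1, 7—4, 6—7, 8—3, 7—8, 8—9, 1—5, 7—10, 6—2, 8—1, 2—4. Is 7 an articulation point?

Yes

Deleting 7 raises the number of components from 1 to 2, so 7 is a cut vertex.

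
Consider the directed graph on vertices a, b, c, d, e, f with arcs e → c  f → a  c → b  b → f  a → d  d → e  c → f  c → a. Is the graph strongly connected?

From c we can reach every vertex (a, b, c, d, e, f), and every vertex can reach c (a, b, c, d, e, f). So the whole graph is one strongly connected component.

Yes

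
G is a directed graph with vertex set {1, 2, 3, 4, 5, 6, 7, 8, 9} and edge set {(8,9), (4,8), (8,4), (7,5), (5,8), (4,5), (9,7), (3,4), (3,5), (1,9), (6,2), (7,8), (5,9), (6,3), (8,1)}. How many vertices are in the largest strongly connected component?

6

{1, 4, 5, 7, 8, 9} are all mutually reachable — one SCC of size 6.
{2} is an SCC by itself.
{6} is an SCC by itself.
{3} is an SCC by itself.
The largest has 6 vertices.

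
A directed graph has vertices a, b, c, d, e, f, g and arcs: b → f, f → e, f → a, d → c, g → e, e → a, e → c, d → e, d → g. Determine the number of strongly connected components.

{b} is an SCC by itself.
{a} is an SCC by itself.
{g} is an SCC by itself.
{c} is an SCC by itself.
{d} is an SCC by itself.
(and 2 more singleton SCCs)
That gives 7 strongly connected components.

7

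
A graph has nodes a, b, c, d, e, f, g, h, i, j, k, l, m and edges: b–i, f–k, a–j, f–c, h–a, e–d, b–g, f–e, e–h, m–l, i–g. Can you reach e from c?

Yes

From c we can reach a, c, d, e, f, h, j, k, which includes e.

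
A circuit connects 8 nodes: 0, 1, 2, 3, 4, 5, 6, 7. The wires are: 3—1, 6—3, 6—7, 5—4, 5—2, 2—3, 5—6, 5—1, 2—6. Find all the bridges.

4-5, 6-7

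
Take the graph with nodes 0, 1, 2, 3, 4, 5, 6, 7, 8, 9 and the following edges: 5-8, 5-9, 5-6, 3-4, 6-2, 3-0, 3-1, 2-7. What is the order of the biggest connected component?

6

Starting from 0 we can reach 0, 1, 3, 4. That is one component of size 4.
Starting from 2 we can reach 2, 5, 6, 7, 8, 9. That is one component of size 6.
The largest has 6 vertices.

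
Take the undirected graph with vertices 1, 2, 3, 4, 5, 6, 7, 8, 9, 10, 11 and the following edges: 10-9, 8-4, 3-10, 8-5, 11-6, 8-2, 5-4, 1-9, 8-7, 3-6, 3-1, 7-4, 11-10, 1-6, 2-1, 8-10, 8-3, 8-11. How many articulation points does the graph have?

1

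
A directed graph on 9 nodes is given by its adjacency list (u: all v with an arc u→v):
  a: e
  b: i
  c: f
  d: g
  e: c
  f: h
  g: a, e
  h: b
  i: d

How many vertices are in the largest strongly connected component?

9

{a, b, c, d, e, f, g, h, i} are all mutually reachable — one SCC of size 9.
The largest has 9 vertices.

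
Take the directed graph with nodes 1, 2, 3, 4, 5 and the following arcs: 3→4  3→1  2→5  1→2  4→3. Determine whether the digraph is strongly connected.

No

There is no directed path from 1 to 4, so the graph is not strongly connected.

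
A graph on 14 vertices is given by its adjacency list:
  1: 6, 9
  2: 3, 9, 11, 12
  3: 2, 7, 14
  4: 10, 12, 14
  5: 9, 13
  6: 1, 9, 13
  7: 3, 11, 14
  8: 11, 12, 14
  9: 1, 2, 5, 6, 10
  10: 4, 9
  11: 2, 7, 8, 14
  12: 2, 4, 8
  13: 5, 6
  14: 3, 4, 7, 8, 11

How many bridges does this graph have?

The edges on the cycle 9-5-13-6-9 are not bridges since each lies on that cycle.
Every edge lies on some cycle, so there are no bridges.

0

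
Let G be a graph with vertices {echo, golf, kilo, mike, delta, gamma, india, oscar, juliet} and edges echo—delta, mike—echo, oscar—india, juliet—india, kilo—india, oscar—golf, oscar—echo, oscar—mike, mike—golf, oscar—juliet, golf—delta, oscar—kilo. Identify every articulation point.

oscar

Removing oscar increases the component count from 2 to 3, so oscar is a cut vertex.
By contrast removing india leaves 2 components; it is not a cut vertex. No other vertex is a cut vertex either.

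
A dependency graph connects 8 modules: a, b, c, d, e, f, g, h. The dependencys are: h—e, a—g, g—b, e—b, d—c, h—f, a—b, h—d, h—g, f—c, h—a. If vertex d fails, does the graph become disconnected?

No

Deleting d leaves 1 component (was 1) (its neighbors c, h remain connected to each other), so d is not a cut vertex.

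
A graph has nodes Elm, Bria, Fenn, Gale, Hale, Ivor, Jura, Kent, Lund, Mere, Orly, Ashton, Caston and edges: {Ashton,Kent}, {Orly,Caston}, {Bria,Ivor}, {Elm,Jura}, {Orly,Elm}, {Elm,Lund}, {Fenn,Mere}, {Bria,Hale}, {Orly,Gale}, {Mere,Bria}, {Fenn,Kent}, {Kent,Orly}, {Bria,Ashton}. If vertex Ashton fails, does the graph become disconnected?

Deleting Ashton leaves 1 component (was 1) (its neighbors Bria, Kent remain connected to each other), so Ashton is not a cut vertex.

No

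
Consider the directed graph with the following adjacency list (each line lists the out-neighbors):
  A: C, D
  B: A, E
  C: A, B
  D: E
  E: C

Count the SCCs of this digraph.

{A, B, C, D, E} are all mutually reachable — one SCC of size 5.
That gives 1 strongly connected component.

1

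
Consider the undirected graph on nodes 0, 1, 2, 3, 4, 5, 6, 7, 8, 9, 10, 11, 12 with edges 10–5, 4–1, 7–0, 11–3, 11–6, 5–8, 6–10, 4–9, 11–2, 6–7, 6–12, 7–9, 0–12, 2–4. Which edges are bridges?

1-4, 10-5, 10-6, 11-3, 5-8

The edges on the cycle 11-2-4-9-7-6-11 are not bridges since each lies on that cycle.
But removing 4–1 disconnects 4 from 1; removing 10–6 disconnects 10 from 6; removing 8–5 disconnects 8 from 5; removing 10–5 disconnects 10 from 5 — these are bridges.
In total 5 edges are bridges.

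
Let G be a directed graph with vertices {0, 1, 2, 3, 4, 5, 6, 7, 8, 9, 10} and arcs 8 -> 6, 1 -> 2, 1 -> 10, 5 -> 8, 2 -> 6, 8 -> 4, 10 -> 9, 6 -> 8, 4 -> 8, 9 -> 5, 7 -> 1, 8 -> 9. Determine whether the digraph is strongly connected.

No

There is no directed path from 8 to 0, so the graph is not strongly connected.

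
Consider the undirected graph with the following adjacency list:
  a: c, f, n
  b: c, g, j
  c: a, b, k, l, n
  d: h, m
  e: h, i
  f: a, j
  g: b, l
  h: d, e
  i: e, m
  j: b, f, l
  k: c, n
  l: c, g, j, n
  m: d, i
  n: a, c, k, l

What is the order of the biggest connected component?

9

Starting from d we can reach d, e, h, i, m. That is one component of size 5.
Starting from a we can reach a, b, c, f, g, j, k, l, n. That is one component of size 9.
The largest has 9 vertices.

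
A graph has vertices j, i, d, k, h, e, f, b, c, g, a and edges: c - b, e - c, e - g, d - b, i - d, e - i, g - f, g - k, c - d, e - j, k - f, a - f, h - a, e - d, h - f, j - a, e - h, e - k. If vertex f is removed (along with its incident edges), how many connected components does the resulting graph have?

With f gone, the remaining components are: {a, b, c, d, e, g, h, i, j, k}.
That is 1 component.

1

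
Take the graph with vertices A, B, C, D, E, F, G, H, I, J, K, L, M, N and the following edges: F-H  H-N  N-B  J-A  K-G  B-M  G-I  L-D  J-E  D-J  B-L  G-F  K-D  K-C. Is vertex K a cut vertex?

Deleting K raises the number of components from 1 to 2, so K is a cut vertex.

Yes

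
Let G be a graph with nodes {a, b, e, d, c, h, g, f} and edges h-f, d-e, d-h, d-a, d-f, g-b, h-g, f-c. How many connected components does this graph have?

Starting from a we can reach a, b, c, d, e, f, g, h. That is one component of size 8.
Total: 1 component.

1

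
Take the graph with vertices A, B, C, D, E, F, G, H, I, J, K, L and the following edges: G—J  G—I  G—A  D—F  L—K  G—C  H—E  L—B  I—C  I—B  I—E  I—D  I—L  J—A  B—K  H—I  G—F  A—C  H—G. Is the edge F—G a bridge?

No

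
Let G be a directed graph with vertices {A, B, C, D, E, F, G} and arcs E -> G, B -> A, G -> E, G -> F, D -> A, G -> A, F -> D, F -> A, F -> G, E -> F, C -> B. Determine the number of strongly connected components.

{E, F, G} are all mutually reachable — one SCC of size 3.
{B} is an SCC by itself.
{D} is an SCC by itself.
{A} is an SCC by itself.
{C} is an SCC by itself.
That gives 5 strongly connected components.

5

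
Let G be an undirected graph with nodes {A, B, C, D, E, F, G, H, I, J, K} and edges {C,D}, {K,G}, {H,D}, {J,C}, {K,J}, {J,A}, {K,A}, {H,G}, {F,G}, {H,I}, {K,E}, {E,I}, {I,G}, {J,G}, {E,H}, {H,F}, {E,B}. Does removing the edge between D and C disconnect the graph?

After removing D–C, the path D-H-G-J-C still connects them, so the edge is not a bridge.

No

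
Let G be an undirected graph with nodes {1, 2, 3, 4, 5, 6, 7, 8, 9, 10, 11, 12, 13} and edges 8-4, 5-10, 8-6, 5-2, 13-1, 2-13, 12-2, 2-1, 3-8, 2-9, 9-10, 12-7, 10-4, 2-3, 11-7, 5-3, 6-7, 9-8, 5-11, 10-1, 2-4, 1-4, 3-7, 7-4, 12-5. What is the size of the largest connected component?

13

Starting from 1 we can reach 1, 2, 3, 4, 5, 6, 7, 8, 9, 10, 11, 12, 13. That is one component of size 13.
The largest has 13 vertices.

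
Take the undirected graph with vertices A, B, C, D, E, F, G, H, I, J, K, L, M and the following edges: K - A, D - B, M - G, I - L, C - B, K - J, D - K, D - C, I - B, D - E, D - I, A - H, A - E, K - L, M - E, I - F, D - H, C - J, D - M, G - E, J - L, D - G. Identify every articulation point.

Removing I increases the component count from 1 to 2, so I is a cut vertex.
By contrast removing K leaves 1 component; it is not a cut vertex. No other vertex is a cut vertex either.

I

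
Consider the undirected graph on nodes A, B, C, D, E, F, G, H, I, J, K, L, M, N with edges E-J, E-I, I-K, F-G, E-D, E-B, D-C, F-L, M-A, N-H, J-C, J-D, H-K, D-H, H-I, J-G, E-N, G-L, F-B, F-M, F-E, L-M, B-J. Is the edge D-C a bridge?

No

After removing D-C, the path D-J-C still connects them, so the edge is not a bridge.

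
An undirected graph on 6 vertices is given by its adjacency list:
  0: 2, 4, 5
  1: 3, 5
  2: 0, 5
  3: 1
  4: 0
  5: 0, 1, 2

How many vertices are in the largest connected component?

6

Starting from 0 we can reach 0, 1, 2, 3, 4, 5. That is one component of size 6.
The largest has 6 vertices.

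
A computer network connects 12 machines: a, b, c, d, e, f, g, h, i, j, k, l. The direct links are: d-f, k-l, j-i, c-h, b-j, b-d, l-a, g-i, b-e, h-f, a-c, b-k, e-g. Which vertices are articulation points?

b

Removing b increases the component count from 1 to 2, so b is a cut vertex.
By contrast removing d leaves 1 component; it is not a cut vertex. No other vertex is a cut vertex either.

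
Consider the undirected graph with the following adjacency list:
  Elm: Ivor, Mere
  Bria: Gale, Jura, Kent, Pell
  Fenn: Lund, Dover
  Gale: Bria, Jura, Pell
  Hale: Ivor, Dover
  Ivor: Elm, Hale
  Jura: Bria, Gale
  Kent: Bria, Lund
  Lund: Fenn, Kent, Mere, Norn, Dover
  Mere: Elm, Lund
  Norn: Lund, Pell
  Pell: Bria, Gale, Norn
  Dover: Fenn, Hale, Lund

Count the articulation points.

Removing Lund increases the component count from 1 to 2, so Lund is a cut vertex.
By contrast removing Pell leaves 1 component; it is not a cut vertex. No other vertex is a cut vertex either.

1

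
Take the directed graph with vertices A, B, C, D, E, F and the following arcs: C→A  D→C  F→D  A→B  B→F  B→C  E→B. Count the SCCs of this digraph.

2

{A, B, C, D, F} are all mutually reachable — one SCC of size 5.
{E} is an SCC by itself.
That gives 2 strongly connected components.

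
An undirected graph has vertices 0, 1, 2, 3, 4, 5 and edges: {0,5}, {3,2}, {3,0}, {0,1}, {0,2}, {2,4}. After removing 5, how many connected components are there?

1

With 5 gone, the remaining components are: {0, 1, 2, 3, 4}.
That is 1 component.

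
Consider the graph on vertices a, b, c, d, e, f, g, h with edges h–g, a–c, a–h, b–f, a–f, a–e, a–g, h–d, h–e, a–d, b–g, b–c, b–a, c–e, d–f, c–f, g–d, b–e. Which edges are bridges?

The edges on the cycle a-h-e-a are not bridges since each lies on that cycle.
Every edge lies on some cycle, so there are no bridges.

none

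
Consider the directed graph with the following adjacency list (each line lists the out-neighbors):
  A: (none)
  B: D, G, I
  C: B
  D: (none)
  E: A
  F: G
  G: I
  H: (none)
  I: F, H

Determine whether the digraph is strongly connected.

No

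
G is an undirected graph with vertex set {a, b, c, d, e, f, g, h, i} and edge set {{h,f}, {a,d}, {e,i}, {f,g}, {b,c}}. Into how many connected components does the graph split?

4

Starting from e we can reach e, i. That is one component of size 2.
Starting from b we can reach b, c. That is one component of size 2.
Starting from a we can reach a, d. That is one component of size 2.
Starting from f we can reach f, g, h. That is one component of size 3.
Total: 4 components.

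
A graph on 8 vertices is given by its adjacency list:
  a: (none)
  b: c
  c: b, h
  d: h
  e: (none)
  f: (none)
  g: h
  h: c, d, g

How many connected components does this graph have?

4

e is isolated — a component by itself.
f is isolated — a component by itself.
a is isolated — a component by itself.
Starting from b we can reach b, c, d, g, h. That is one component of size 5.
Total: 4 components.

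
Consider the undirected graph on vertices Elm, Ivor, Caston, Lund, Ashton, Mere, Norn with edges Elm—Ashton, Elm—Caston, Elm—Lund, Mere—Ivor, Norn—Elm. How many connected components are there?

Starting from Ivor we can reach Ivor, Mere. That is one component of size 2.
Starting from Elm we can reach Elm, Lund, Norn, Ashton, Caston. That is one component of size 5.
Total: 2 components.

2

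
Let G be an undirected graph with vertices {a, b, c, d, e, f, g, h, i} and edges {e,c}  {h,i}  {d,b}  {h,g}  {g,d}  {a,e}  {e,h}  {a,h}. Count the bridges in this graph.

The edges on the cycle a-e-h-a are not bridges since each lies on that cycle.
But removing g - d disconnects g from d; removing d - b disconnects d from b; removing h - i disconnects h from i; removing h - g disconnects h from g — these are bridges.
In total 5 edges are bridges.

5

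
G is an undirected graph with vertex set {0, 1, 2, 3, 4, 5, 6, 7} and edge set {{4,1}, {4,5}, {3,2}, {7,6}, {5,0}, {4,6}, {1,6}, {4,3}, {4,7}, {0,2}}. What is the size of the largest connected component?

8

Starting from 0 we can reach 0, 1, 2, 3, 4, 5, 6, 7. That is one component of size 8.
The largest has 8 vertices.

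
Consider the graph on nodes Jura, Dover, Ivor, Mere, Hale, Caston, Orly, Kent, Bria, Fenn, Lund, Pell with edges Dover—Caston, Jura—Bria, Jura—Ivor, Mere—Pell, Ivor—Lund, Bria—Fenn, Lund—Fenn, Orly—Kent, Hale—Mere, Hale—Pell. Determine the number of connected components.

Starting from Dover we can reach Dover, Caston. That is one component of size 2.
Starting from Kent we can reach Kent, Orly. That is one component of size 2.
Starting from Hale we can reach Hale, Mere, Pell. That is one component of size 3.
Starting from Bria we can reach Bria, Fenn, Ivor, Jura, Lund. That is one component of size 5.
Total: 4 components.

4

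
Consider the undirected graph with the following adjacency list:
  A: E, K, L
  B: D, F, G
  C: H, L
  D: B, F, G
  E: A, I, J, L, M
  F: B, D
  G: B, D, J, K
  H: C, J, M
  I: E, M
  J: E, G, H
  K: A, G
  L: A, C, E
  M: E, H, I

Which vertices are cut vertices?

G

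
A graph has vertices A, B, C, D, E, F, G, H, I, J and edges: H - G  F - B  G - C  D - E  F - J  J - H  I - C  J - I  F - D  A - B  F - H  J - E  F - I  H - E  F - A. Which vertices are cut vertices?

Removing F increases the component count from 1 to 2, so F is a cut vertex.
By contrast removing E leaves 1 component; it is not a cut vertex. No other vertex is a cut vertex either.

F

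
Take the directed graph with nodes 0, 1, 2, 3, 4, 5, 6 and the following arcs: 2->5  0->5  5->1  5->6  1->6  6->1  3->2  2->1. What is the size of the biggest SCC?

{1, 6} are all mutually reachable — one SCC of size 2.
{0} is an SCC by itself.
{4} is an SCC by itself.
{5} is an SCC by itself.
{3} is an SCC by itself.
(and 1 more singleton SCC)
The largest has 2 vertices.

2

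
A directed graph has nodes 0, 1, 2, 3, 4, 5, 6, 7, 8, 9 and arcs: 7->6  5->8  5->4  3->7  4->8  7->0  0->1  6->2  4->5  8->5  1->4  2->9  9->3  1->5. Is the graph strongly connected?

No

There is no directed path from 1 to 6, so the graph is not strongly connected.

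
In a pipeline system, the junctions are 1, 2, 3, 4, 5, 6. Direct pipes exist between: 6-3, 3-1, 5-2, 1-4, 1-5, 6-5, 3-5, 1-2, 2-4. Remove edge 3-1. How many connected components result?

3 and 1 are still connected via 3-5-1, so the component count stays at 1.

1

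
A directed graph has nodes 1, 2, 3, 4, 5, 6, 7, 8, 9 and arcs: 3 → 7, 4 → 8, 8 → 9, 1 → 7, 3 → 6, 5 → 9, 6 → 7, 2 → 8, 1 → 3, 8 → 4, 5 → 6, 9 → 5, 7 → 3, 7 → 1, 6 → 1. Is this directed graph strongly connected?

No

There is no directed path from 5 to 4, so the graph is not strongly connected.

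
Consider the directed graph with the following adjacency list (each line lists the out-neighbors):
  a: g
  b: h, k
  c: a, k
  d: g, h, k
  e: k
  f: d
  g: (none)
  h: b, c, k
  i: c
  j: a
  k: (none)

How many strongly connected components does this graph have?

10

{b, h} are all mutually reachable — one SCC of size 2.
{a} is an SCC by itself.
{k} is an SCC by itself.
{g} is an SCC by itself.
{f} is an SCC by itself.
(and 5 more singleton SCCs)
That gives 10 strongly connected components.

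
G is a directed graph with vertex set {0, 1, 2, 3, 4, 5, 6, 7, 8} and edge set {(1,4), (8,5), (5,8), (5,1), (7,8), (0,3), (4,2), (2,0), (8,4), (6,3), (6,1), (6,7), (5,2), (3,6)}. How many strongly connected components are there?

{0, 1, 2, 3, 4, 5, 6, 7, 8} are all mutually reachable — one SCC of size 9.
That gives 1 strongly connected component.

1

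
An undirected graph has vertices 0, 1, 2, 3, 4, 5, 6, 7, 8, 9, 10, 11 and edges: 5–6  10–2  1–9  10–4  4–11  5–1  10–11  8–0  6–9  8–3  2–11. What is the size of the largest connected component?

4

7 is isolated — a component by itself.
Starting from 0 we can reach 0, 3, 8. That is one component of size 3.
Starting from 1 we can reach 1, 5, 6, 9. That is one component of size 4.
Starting from 2 we can reach 2, 4, 10, 11. That is one component of size 4.
The largest has 4 vertices.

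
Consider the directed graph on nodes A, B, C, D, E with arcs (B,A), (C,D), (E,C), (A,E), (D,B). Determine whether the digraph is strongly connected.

Yes

From D we can reach every vertex (A, B, C, D, E), and every vertex can reach D (A, B, C, D, E). So the whole graph is one strongly connected component.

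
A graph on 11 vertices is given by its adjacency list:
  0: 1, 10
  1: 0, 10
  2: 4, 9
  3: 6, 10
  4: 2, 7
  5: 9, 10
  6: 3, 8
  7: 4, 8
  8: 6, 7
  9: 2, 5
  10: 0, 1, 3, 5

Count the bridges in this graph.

0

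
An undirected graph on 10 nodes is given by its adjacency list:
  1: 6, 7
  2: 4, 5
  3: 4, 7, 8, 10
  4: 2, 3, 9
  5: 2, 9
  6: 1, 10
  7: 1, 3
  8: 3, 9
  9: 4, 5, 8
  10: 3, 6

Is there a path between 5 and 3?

Yes

From 5 we can reach 1, 2, 3, 4, 5, 6, 7, 8, 9, 10, which includes 3.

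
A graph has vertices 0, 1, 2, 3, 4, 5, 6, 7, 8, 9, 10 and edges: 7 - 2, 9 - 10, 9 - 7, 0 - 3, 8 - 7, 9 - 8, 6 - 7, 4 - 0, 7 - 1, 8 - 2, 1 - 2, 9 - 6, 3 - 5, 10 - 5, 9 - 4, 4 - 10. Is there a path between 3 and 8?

Yes

From 3 we can reach 0, 1, 2, 3, 4, 5, 6, 7, 8, 9, 10, which includes 8.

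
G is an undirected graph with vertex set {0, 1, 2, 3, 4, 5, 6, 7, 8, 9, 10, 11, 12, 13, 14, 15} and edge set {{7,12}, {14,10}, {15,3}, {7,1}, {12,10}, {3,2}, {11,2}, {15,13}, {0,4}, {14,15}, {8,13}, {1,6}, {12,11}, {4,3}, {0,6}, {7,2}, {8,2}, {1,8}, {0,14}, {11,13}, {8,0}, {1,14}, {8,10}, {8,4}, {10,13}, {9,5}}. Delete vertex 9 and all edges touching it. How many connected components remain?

2

With 9 gone, the remaining components are: {5}; {0, 1, 2, 3, 4, 6, 7, 8, 10, 11, 12, 13, 14, 15}.
That is 2 components.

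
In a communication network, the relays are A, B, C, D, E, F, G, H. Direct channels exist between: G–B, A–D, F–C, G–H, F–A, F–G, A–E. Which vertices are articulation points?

A, F, G

Removing A increases the component count from 1 to 3, so A is a cut vertex.
Removing F increases the component count from 1 to 3, so F is a cut vertex.
Removing G increases the component count from 1 to 3, so G is a cut vertex.
By contrast removing B leaves 1 component; it is not a cut vertex. No other vertex is a cut vertex either.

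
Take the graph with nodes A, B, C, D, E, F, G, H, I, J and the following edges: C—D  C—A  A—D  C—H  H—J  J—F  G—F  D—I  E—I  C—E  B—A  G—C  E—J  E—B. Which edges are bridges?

none

The edges on the cycle C-H-J-E-C are not bridges since each lies on that cycle.
Every edge lies on some cycle, so there are no bridges.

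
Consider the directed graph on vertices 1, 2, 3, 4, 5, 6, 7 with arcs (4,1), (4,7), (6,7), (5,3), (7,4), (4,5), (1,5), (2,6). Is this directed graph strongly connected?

There is no directed path from 7 to 2, so the graph is not strongly connected.

No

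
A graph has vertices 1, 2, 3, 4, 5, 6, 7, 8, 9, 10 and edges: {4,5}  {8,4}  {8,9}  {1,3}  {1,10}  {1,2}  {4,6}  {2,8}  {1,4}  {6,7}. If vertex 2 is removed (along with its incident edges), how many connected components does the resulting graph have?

1

With 2 gone, the remaining components are: {1, 3, 4, 5, 6, 7, 8, 9, 10}.
That is 1 component.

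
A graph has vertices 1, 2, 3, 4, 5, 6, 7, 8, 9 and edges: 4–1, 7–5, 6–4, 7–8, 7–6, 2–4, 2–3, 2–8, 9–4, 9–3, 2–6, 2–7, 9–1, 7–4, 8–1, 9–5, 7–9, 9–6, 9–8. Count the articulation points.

0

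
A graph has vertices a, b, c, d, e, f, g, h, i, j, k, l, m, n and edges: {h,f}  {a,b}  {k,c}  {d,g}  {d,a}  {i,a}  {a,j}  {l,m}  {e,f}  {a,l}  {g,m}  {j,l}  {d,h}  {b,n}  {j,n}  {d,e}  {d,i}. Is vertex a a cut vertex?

No

Deleting a leaves 2 components (was 2), so a is not a cut vertex.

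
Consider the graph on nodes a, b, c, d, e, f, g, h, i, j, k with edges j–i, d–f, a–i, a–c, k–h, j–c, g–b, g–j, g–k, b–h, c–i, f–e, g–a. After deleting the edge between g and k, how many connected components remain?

g and k are still connected via g-b-h-k, so the component count stays at 2.

2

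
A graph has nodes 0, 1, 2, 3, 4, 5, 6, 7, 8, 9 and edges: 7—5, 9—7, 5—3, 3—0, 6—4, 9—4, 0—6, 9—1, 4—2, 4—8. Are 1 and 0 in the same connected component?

From 1 we can reach 0, 1, 2, 3, 4, 5, 6, 7, 8, 9, which includes 0.

Yes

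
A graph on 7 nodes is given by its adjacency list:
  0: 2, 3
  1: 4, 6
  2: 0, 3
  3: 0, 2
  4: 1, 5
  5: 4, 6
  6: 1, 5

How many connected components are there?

2

Starting from 0 we can reach 0, 2, 3. That is one component of size 3.
Starting from 1 we can reach 1, 4, 5, 6. That is one component of size 4.
Total: 2 components.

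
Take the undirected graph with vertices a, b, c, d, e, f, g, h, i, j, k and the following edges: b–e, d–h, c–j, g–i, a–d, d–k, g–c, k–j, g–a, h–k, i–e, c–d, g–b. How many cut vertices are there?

Removing g increases the component count from 2 to 3, so g is a cut vertex.
By contrast removing h leaves 2 components; it is not a cut vertex. No other vertex is a cut vertex either.

1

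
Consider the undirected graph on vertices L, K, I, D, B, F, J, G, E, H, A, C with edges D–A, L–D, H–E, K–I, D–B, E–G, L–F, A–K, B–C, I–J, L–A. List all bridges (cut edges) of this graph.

A-K, B-C, B-D, E-G, E-H, F-L, I-J, I-K

The edges on the cycle L-D-A-L are not bridges since each lies on that cycle.
But removing D–B disconnects D from B; removing H–E disconnects H from E; removing L–F disconnects L from F; removing K–I disconnects K from I — these are bridges.
In total 8 edges are bridges.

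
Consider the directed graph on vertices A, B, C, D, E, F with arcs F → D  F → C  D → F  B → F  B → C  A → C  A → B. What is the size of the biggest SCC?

{D, F} are all mutually reachable — one SCC of size 2.
{A} is an SCC by itself.
{B} is an SCC by itself.
{C} is an SCC by itself.
{E} is an SCC by itself.
The largest has 2 vertices.

2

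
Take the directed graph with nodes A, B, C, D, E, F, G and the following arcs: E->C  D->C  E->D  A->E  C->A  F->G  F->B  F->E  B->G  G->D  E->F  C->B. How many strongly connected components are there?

{A, B, C, D, E, F, G} are all mutually reachable — one SCC of size 7.
That gives 1 strongly connected component.

1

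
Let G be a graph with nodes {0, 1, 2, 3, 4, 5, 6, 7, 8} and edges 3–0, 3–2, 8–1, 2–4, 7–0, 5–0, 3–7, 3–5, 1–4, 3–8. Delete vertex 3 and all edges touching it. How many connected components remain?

With 3 gone, the remaining components are: {6}; {0, 5, 7}; {1, 2, 4, 8}.
That is 3 components.

3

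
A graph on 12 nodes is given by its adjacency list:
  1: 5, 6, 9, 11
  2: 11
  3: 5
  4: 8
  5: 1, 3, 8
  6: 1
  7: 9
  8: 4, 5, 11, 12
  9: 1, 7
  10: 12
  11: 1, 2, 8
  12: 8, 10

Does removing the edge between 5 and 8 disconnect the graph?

No

After removing 5-8, the path 5-1-11-8 still connects them, so the edge is not a bridge.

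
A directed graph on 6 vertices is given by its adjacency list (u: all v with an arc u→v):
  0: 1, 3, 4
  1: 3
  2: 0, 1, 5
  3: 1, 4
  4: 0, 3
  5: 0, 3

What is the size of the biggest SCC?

4

{0, 1, 3, 4} are all mutually reachable — one SCC of size 4.
{2} is an SCC by itself.
{5} is an SCC by itself.
The largest has 4 vertices.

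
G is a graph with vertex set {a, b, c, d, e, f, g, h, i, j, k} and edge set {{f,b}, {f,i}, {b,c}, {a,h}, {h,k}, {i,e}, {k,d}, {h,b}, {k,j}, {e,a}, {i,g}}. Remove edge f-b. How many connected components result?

1

f and b are still connected via f-i-e-a-h-b, so the component count stays at 1.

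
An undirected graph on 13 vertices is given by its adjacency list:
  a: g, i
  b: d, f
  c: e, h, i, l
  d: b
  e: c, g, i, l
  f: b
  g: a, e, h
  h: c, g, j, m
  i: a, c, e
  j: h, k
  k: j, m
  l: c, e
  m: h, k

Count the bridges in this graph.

The edges on the cycle c-l-e-c are not bridges since each lies on that cycle.
But removing f-b disconnects f from b; removing b-d disconnects b from d — these are bridges.
That makes 2 bridges.

2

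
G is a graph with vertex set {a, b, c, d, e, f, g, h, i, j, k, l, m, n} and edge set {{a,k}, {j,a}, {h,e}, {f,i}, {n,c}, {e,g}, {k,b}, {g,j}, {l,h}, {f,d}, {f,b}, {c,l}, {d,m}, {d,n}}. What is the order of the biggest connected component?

14

Starting from a we can reach a, b, c, d, e, f, g, h, i, j, k, l, m, n. That is one component of size 14.
The largest has 14 vertices.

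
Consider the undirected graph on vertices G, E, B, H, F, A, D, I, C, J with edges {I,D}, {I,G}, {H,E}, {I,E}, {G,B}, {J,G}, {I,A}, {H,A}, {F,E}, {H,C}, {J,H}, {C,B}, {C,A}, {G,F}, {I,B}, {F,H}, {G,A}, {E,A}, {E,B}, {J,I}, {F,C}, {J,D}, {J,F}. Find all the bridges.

none

The edges on the cycle J-I-G-F-C-H-J are not bridges since each lies on that cycle.
Every edge lies on some cycle, so there are no bridges.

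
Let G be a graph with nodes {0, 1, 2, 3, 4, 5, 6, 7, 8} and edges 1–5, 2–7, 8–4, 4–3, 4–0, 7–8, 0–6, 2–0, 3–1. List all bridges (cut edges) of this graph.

The edges on the cycle 2-7-8-4-0-2 are not bridges since each lies on that cycle.
But removing 0–6 disconnects 0 from 6; removing 3–1 disconnects 3 from 1; removing 4–3 disconnects 4 from 3; removing 5–1 disconnects 5 from 1 — these are bridges.

0-6, 1-3, 1-5, 3-4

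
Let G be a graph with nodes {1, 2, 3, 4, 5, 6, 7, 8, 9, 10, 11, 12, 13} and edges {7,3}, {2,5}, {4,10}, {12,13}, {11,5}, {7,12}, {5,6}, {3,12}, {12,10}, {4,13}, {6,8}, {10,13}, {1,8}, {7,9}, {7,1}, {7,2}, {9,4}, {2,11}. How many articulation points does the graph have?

1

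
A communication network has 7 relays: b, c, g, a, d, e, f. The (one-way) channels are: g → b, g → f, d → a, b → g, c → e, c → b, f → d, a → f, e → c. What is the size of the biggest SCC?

{a, d, f} are all mutually reachable — one SCC of size 3.
{c, e} are all mutually reachable — one SCC of size 2.
{b, g} are all mutually reachable — one SCC of size 2.
The largest has 3 vertices.

3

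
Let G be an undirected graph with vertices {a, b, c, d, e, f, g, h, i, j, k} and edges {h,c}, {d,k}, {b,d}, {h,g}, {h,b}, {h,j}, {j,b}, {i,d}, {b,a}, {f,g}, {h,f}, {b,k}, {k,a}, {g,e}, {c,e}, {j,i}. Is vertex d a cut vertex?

Deleting d leaves 1 component (was 1) (its neighbors b, i, k remain connected to each other), so d is not a cut vertex.

No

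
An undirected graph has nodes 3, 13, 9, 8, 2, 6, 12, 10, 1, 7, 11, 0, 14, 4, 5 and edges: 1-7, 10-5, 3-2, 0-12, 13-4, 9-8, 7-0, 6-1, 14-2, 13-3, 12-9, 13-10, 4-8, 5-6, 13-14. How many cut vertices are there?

1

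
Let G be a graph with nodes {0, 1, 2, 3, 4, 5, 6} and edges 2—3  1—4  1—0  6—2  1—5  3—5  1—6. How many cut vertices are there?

Removing 1 increases the component count from 1 to 3, so 1 is a cut vertex.
By contrast removing 0 leaves 1 component; it is not a cut vertex. No other vertex is a cut vertex either.

1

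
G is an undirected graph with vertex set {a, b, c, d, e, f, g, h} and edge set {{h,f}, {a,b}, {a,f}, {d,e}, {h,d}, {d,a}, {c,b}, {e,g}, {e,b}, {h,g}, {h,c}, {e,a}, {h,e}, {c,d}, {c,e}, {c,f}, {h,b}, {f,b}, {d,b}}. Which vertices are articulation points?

none

Removing a, for instance, still leaves 1 component. No single vertex removal increases the component count — the graph has no articulation points.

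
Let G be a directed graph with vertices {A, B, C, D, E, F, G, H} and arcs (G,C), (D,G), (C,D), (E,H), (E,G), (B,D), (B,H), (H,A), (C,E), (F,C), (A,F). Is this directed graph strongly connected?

No

There is no directed path from C to B, so the graph is not strongly connected.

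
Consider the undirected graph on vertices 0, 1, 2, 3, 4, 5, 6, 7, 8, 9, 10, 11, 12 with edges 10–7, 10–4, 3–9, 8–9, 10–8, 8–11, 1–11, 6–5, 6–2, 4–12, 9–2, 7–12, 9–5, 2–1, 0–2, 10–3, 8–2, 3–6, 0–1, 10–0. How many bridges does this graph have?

0

The edges on the cycle 3-6-5-9-3 are not bridges since each lies on that cycle.
Every edge lies on some cycle, so there are no bridges.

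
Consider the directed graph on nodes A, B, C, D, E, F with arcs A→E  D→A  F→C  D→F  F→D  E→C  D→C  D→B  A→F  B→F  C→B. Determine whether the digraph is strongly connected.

From C we can reach every vertex (A, B, C, D, E, F), and every vertex can reach C (A, B, C, D, E, F). So the whole graph is one strongly connected component.

Yes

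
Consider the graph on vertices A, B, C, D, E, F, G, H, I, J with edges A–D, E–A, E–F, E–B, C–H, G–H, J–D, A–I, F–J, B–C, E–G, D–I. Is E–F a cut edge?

After removing E–F, the path E-A-D-J-F still connects them, so the edge is not a bridge.

No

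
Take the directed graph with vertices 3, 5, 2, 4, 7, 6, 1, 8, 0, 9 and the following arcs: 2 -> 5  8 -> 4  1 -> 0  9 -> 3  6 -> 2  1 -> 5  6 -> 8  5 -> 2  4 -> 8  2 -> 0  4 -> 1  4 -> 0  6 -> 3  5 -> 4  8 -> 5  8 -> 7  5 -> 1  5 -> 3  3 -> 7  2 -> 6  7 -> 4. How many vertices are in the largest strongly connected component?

{1, 2, 3, 4, 5, 6, 7, 8} are all mutually reachable — one SCC of size 8.
{9} is an SCC by itself.
{0} is an SCC by itself.
The largest has 8 vertices.

8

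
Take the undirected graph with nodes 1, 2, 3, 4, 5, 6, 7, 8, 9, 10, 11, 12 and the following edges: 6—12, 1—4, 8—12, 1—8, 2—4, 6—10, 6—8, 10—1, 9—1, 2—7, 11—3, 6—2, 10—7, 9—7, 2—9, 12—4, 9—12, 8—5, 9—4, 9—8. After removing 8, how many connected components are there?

3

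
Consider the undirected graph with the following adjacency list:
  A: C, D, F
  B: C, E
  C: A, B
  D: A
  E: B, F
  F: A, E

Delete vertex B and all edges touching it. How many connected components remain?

With B gone, the remaining components are: {A, C, D, E, F}.
That is 1 component.

1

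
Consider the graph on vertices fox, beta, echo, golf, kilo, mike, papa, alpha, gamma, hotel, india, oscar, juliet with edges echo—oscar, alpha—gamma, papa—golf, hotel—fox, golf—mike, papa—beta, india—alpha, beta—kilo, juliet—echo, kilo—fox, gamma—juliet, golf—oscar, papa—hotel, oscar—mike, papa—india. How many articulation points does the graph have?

1

Removing papa increases the component count from 1 to 2, so papa is a cut vertex.
By contrast removing kilo leaves 1 component; it is not a cut vertex. No other vertex is a cut vertex either.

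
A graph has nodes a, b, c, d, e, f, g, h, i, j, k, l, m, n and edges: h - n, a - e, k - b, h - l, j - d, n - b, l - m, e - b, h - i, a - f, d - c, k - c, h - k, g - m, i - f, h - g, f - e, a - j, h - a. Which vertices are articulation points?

h

Removing h increases the component count from 1 to 2, so h is a cut vertex.
By contrast removing d leaves 1 component; it is not a cut vertex. No other vertex is a cut vertex either.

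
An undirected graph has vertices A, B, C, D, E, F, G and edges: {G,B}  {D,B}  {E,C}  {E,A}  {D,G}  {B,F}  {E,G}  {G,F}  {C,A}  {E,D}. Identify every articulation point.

E

Removing E increases the component count from 1 to 2, so E is a cut vertex.
By contrast removing G leaves 1 component; it is not a cut vertex. No other vertex is a cut vertex either.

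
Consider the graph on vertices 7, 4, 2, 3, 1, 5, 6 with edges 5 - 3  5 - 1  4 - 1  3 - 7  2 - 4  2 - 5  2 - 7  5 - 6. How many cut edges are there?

The edges on the cycle 2-5-1-4-2 are not bridges since each lies on that cycle.
But removing 5 - 6 disconnects 5 from 6 — this is a bridge.

1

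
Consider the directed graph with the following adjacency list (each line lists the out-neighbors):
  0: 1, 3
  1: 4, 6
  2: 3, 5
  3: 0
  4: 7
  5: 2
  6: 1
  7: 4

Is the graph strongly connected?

There is no directed path from 3 to 2, so the graph is not strongly connected.

No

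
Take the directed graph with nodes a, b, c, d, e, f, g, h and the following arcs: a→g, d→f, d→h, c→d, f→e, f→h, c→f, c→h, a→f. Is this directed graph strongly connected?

No

There is no directed path from h to a, so the graph is not strongly connected.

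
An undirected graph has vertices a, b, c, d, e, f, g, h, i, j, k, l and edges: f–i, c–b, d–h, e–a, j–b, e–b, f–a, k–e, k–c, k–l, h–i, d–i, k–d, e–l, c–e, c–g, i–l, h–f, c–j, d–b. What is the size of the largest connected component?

Starting from a we can reach a, b, c, d, e, f, g, h, i, j, k, l. That is one component of size 12.
The largest has 12 vertices.

12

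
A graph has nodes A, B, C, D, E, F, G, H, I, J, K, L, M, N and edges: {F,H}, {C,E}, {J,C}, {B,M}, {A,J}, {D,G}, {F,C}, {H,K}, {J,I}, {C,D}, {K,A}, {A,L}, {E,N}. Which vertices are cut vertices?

A, C, D, E, J

Removing A increases the component count from 2 to 3, so A is a cut vertex.
Removing C increases the component count from 2 to 4, so C is a cut vertex.
Removing D increases the component count from 2 to 3, so D is a cut vertex.
Likewise E, J are cut vertices.
By contrast removing L leaves 2 components; it is not a cut vertex. No other vertex is a cut vertex either.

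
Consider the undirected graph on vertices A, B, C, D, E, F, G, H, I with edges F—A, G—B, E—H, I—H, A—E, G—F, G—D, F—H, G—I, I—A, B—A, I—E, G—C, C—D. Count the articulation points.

1

Removing G increases the component count from 1 to 2, so G is a cut vertex.
By contrast removing I leaves 1 component; it is not a cut vertex. No other vertex is a cut vertex either.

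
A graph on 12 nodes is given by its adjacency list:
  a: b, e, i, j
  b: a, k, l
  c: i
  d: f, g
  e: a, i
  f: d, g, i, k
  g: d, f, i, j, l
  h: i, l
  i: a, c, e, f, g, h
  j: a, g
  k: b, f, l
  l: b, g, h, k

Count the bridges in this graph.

1

The edges on the cycle g-i-h-l-g are not bridges since each lies on that cycle.
But removing i-c disconnects i from c — this is a bridge.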